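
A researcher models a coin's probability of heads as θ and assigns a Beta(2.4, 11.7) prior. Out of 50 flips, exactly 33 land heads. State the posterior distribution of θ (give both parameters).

Observing 33 successes and 17 failures updates Beta(2.4, 11.7) by adding the success and failure counts to the two shape parameters: α = 2.4+33 = 35.4, β = 11.7+17 = 28.7.

Posterior: Beta(35.4, 28.7)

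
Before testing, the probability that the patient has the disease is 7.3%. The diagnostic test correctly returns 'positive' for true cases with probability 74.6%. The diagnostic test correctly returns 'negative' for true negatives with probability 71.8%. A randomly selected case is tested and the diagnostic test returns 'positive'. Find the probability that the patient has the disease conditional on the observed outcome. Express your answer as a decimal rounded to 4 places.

P(H | E) ≈ 0.1724

Write H for 'the patient has the disease'. Prior odds H:¬H = 0.073/0.927 = 0.078749. For the 'positive' outcome, the likelihood ratio is 0.746/0.282 = 2.6454.
Posterior odds = 0.078749 × 2.6454 = 0.20832, so P(H|E) = 0.20832/(1+0.20832) = 0.1724.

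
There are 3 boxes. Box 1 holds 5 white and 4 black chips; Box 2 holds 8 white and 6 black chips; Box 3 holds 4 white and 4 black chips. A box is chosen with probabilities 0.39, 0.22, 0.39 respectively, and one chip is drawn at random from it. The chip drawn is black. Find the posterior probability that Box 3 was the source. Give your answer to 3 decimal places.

Posterior probability ≈ 0.422

Tabulate prior·likelihood by source: [1] prior 0.39, lik 0.4444, product 0.1733; [2] prior 0.22, lik 0.4286, product 0.09429; [3] prior 0.39, lik 0.5, product 0.1950.
Normalizing constant = 0.46262; the posterior for Box 3 is its product over the sum, 0.1950/0.46262 = 0.422.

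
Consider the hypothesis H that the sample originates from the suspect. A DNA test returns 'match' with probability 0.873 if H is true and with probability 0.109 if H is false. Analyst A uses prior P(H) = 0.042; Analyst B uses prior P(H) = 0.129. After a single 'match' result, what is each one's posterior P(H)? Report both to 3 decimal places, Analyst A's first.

P('+'|H) = 0.873, P('+'|¬H) = 0.109.
Analyst A: numerator 0.873·0.042 = 0.036666; evidence = 0.036666+0.109·0.958 = 0.14109; posterior = 0.260.
Analyst B: numerator 0.873·0.129 = 0.11262; evidence = 0.11262+0.109·0.871 = 0.20756; posterior = 0.543.

Analyst A: 0.260; Analyst B: 0.543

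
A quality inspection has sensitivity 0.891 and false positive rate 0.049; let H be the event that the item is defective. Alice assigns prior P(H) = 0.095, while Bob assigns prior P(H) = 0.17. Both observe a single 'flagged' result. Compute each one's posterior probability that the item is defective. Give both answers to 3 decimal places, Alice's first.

The likelihood ratio for a 'flagged' result is 0.891/0.049 = 18.184.
Alice: prior odds 0.095/0.905 = 0.10497; posterior odds 1.9088; posterior probability 0.656.
Bob: prior odds 0.17/0.83 = 0.20482; posterior odds 3.7244; posterior probability 0.788.

Alice: 0.656; Bob: 0.788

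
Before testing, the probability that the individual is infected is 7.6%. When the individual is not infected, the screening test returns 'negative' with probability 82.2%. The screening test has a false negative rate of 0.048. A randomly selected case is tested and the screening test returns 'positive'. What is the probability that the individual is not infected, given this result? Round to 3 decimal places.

P(¬H | E) ≈ 0.694

Write H for 'the individual is infected'. Prior odds H:¬H = 0.076/0.924 = 0.082251. For the 'positive' outcome, the likelihood ratio is 0.952/0.178 = 5.3483.
Posterior odds = 0.082251 × 5.3483 = 0.43990, so P(H|E) = 0.43990/(1+0.43990) = 0.306. Then P(¬H|E) = 1 − 0.306 = 0.694.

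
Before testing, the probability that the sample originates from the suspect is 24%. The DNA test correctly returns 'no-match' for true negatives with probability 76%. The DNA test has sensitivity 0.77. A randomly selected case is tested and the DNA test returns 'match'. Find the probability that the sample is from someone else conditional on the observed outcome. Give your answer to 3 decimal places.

Let H be the event that the sample originates from the suspect. P(H) = 0.24, so P(¬H) = 0.76. With E the 'match' result, P(E|H) = 0.77 and P(E|¬H) = 0.24.
P(E) = 0.77·0.24 + 0.24·0.76 = 0.18480 + 0.18240 = 0.36720.
By Bayes' theorem, P(H|E) = 0.18480 / 0.36720 = 0.503. Hence P(¬H|E) = 1 − 0.503 = 0.497.

P(¬H | E) ≈ 0.497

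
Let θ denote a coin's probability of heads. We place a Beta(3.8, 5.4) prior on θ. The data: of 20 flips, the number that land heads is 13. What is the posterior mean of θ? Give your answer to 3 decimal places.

The binomial likelihood is conjugate to the Beta prior: with 13 successes and 7 failures, the posterior is Beta(3.8+13, 5.4+7) = Beta(16.8, 12.4).
Posterior mean = α/(α+β) = 16.8/29.2 = 0.575.

Posterior mean ≈ 0.575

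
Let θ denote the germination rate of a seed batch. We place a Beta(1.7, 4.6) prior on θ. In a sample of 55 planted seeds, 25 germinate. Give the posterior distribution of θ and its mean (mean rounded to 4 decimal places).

Posterior: Beta(26.7, 34.6); mean ≈ 0.4356

Observing 25 successes and 30 failures updates Beta(1.7, 4.6) by adding the success and failure counts to the two shape parameters: α = 1.7+25 = 26.7, β = 4.6+30 = 34.6.
E[θ | data] = 26.7/(26.7+34.6) = 0.4356.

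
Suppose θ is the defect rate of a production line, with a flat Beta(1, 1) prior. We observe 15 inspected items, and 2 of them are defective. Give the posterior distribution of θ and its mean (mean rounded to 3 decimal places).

Posterior: Beta(3, 14); mean ≈ 0.176

Observing 2 successes and 13 failures updates Beta(1, 1) by adding the success and failure counts to the two shape parameters: α = 1+2 = 3, β = 1+13 = 14.
Posterior mean = α/(α+β) = 3/17 = 0.176.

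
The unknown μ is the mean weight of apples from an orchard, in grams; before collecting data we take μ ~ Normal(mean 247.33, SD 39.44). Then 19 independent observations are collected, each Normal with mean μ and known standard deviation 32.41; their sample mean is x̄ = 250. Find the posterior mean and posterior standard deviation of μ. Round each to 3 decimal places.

Posterior mean ≈ 249.908; posterior SD ≈ 7.307

With known σ, the Normal prior is conjugate. Weight on the data is w = (n/σ²)/(n/σ² + 1/τ₀²) = 0.0180882/(0.0180882+0.00064287) = 0.96568.
Posterior mean = w·x̄ + (1−w)·μ₀ = 0.96568·250 + 0.034321·247.33 = 249.908. Posterior variance = 1/(0.0180882+0.00064287) = 53.3872, so SD = 7.307.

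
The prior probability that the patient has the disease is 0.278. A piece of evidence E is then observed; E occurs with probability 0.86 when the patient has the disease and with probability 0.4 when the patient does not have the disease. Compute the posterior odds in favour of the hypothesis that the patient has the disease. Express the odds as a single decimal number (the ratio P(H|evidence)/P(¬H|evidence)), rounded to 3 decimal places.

Prior odds = 0.278/(1−0.278) = 0.38504.
Likelihood ratio for E = 0.86/0.4 = 2.1500.
Posterior odds = prior odds × LR = 0.82784.

Posterior odds ≈ 0.828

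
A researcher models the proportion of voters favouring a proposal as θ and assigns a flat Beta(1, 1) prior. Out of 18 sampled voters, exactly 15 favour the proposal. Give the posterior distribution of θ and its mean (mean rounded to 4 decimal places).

Posterior: Beta(16, 4); mean ≈ 0.8000

The binomial likelihood is conjugate to the Beta prior: with 15 successes and 3 failures, the posterior is Beta(1+15, 1+3) = Beta(16, 4).
Posterior mean = α/(α+β) = 16/20 = 0.8000.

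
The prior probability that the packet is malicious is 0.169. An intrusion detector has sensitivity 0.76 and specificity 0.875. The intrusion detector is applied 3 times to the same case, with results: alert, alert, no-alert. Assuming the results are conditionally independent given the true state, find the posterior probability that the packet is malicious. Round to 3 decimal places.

With H the event that the packet is malicious, the joint likelihood of the observed sequence is P(data|H) = 0.76·0.76·0.24 = 0.13862 and P(data|¬H) = 0.125·0.125·0.875 = 0.013672.
Bayes: P(H|data) = 0.169·0.13862 / (0.169·0.13862 + 0.831·0.013672) = 0.023427/0.034789 = 0.6734.

Posterior P(H) ≈ 0.673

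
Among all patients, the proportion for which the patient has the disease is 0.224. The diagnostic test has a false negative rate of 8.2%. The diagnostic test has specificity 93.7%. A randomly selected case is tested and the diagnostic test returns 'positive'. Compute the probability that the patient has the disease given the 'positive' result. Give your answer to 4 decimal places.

P(H | E) ≈ 0.8079

Write H for 'the patient has the disease'. Prior odds H:¬H = 0.224/0.776 = 0.28866. For the 'positive' outcome, the likelihood ratio is 0.918/0.063 = 14.571.
Posterior odds = 0.28866 × 14.571 = 4.2062, so P(H|E) = 4.2062/(1+4.2062) = 0.8079.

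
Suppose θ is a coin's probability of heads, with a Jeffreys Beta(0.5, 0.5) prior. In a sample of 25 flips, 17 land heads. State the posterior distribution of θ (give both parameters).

Posterior: Beta(17.5, 8.5)

The binomial likelihood is conjugate to the Beta prior: with 17 successes and 8 failures, the posterior is Beta(0.5+17, 0.5+8) = Beta(17.5, 8.5).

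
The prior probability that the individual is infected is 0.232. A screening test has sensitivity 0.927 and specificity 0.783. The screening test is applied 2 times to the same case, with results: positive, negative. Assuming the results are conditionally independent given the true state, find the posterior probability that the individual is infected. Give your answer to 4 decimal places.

Let H be the event that the individual is infected; start with P(H) = 0.232. P('positive'|H) = 0.927, P('positive'|¬H) = 0.217.
Update on result 1 ('positive'): P(H) ← 0.927·0.2320 / (0.927·0.2320 + 0.217·0.7680) = 0.21506/0.38172 = 0.5634.
Update on result 2 ('negative'): P(H) ← 0.073·0.5634 / (0.073·0.5634 + 0.783·0.4366) = 0.041129/0.38298 = 0.1074.

Posterior P(H) ≈ 0.1074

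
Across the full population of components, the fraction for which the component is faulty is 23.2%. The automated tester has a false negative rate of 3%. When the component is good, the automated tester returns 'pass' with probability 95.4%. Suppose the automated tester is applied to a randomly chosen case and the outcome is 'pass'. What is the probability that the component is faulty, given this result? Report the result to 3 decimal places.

P(H | E) ≈ 0.009

Let H be the event that the component is faulty. P(H) = 0.232, so P(¬H) = 0.768. With E the 'pass' result, P(E|H) = 0.03 and P(E|¬H) = 0.954.
P(E) = 0.03·0.232 + 0.954·0.768 = 0.0069600 + 0.73267 = 0.73963.
By Bayes' theorem, P(H|E) = 0.0069600 / 0.73963 = 0.009.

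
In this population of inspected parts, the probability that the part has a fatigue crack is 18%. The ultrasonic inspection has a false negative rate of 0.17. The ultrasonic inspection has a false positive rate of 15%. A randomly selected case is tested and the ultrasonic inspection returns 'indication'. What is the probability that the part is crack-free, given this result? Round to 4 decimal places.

P(¬H | E) ≈ 0.4515

Let H be the event that the part has a fatigue crack. P(H) = 0.18, so P(¬H) = 0.82. With E the 'indication' result, P(E|H) = 0.83 and P(E|¬H) = 0.15.
P(E) = 0.83·0.18 + 0.15·0.82 = 0.14940 + 0.12300 = 0.27240.
By Bayes' theorem, P(H|E) = 0.14940 / 0.27240 = 0.5485. Hence P(¬H|E) = 1 − 0.5485 = 0.4515.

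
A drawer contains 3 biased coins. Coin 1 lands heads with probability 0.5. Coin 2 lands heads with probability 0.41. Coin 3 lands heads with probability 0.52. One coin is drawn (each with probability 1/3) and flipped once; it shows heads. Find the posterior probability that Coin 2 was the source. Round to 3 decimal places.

P(heads|C1) = 0.5; P(heads|C2) = 0.41; P(heads|C3) = 0.52.
Prior × likelihood for each source: 0.333333·0.5=0.1667, 0.333333·0.41=0.1367, 0.333333·0.52=0.1733. Summing gives P(heads) = 0.47667.
P(Coin 2 | heads) = 0.1367 / 0.47667 = 0.287.

Posterior probability ≈ 0.287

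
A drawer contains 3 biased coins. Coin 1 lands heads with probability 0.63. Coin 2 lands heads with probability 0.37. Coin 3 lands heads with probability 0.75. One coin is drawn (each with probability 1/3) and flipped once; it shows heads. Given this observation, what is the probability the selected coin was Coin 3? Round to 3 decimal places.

P(heads|C1) = 0.63; P(heads|C2) = 0.37; P(heads|C3) = 0.75.
Prior × likelihood for each source: 0.333333·0.63=0.2100, 0.333333·0.37=0.1233, 0.333333·0.75=0.2500. Summing gives P(heads) = 0.58333.
P(Coin 3 | heads) = 0.2500 / 0.58333 = 0.429.

Posterior probability ≈ 0.429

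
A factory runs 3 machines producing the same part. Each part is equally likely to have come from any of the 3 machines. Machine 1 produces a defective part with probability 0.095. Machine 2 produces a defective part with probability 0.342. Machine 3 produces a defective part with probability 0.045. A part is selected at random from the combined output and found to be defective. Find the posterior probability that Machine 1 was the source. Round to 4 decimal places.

P(defective|M1) = 0.095; P(defective|M2) = 0.342; P(defective|M3) = 0.045.
Prior × likelihood for each source: 0.333333·0.095=0.03167, 0.333333·0.342=0.1140, 0.333333·0.045=0.01500. Summing gives P(defective) = 0.16067.
P(Machine 1 | defective) = 0.03167 / 0.16067 = 0.1971.

Posterior probability ≈ 0.1971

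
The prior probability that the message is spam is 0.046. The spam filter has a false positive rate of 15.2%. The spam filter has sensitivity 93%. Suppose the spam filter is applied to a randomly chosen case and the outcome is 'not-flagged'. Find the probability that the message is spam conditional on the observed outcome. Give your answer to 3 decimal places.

Write H for 'the message is spam'. Prior odds H:¬H = 0.046/0.954 = 0.048218. For the 'not-flagged' outcome, the likelihood ratio is 0.07/0.848 = 0.082547.
Posterior odds = 0.048218 × 0.082547 = 0.0039803, so P(H|E) = 0.0039803/(1+0.0039803) = 0.004.

P(H | E) ≈ 0.004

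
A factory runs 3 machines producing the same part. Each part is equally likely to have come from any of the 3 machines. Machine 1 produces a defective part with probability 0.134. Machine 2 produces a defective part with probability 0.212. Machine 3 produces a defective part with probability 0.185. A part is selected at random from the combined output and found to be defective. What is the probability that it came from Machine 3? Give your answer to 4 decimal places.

Tabulate prior·likelihood by source: [1] prior 0.333333, lik 0.134, product 0.04467; [2] prior 0.333333, lik 0.212, product 0.07067; [3] prior 0.333333, lik 0.185, product 0.06167.
Normalizing constant = 0.17700; the posterior for Machine 3 is its product over the sum, 0.06167/0.17700 = 0.3484.

Posterior probability ≈ 0.3484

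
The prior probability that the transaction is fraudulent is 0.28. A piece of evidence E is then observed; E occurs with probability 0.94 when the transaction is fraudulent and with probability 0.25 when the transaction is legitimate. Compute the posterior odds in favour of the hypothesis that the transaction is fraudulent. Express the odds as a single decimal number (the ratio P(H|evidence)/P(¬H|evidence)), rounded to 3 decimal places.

Prior odds = 0.28/(1−0.28) = 0.38889.
Likelihood ratio for E = 0.94/0.25 = 3.7600.
Posterior odds = prior odds × LR = 1.4622.

Posterior odds ≈ 1.462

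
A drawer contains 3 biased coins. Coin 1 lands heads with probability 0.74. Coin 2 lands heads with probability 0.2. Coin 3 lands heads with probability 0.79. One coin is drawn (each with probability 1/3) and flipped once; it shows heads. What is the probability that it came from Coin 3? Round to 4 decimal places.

Posterior probability ≈ 0.4566

Tabulate prior·likelihood by source: [1] prior 0.333333, lik 0.74, product 0.2467; [2] prior 0.333333, lik 0.2, product 0.06667; [3] prior 0.333333, lik 0.79, product 0.2633.
Normalizing constant = 0.57667; the posterior for Coin 3 is its product over the sum, 0.2633/0.57667 = 0.4566.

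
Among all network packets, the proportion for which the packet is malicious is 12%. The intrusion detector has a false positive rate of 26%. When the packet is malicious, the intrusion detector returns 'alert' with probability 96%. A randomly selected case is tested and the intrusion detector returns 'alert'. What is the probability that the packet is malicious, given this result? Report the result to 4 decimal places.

Let H be the event that the packet is malicious. P(H) = 0.12, so P(¬H) = 0.88. With E the 'alert' result, P(E|H) = 0.96 and P(E|¬H) = 0.26.
P(E) = 0.96·0.12 + 0.26·0.88 = 0.11520 + 0.22880 = 0.34400.
By Bayes' theorem, P(H|E) = 0.11520 / 0.34400 = 0.3349.

P(H | E) ≈ 0.3349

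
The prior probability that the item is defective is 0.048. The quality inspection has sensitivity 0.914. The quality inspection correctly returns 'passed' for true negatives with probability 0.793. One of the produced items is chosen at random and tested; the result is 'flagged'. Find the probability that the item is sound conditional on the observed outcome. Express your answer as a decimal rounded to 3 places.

Write H for 'the item is defective'. Prior odds H:¬H = 0.048/0.952 = 0.050420. For the 'flagged' outcome, the likelihood ratio is 0.914/0.207 = 4.4155.
Posterior odds = 0.050420 × 4.4155 = 0.22263, so P(H|E) = 0.22263/(1+0.22263) = 0.182. Then P(¬H|E) = 1 − 0.182 = 0.818.

P(¬H | E) ≈ 0.818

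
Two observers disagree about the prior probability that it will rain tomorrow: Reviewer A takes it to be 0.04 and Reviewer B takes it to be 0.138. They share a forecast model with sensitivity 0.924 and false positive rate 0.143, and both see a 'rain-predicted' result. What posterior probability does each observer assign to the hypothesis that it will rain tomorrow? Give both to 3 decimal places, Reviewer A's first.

Reviewer A: 0.212; Reviewer B: 0.508

The likelihood ratio for a 'rain-predicted' result is 0.924/0.143 = 6.4615.
Reviewer A: prior odds 0.04/0.96 = 0.041667; posterior odds 0.26923; posterior probability 0.212.
Reviewer B: prior odds 0.138/0.862 = 0.16009; posterior odds 1.0344; posterior probability 0.508.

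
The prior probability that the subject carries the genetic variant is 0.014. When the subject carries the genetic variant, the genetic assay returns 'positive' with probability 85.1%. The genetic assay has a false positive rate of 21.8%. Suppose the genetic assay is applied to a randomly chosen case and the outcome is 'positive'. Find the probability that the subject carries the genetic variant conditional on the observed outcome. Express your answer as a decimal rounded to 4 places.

P(H | E) ≈ 0.0525

Let H be the event that the subject carries the genetic variant. P(H) = 0.014, so P(¬H) = 0.986. With E the 'positive' result, P(E|H) = 0.851 and P(E|¬H) = 0.218.
P(E) = 0.851·0.014 + 0.218·0.986 = 0.011914 + 0.21495 = 0.22686.
By Bayes' theorem, P(H|E) = 0.011914 / 0.22686 = 0.0525.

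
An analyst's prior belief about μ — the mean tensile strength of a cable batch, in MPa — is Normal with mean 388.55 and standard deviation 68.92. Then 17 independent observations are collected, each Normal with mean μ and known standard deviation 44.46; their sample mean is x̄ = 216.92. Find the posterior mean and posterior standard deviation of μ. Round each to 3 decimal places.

Posterior mean ≈ 221.021; posterior SD ≈ 10.654

With known σ, the Normal prior is conjugate. Weight on the data is w = (n/σ²)/(n/σ² + 1/τ₀²) = 0.00860023/(0.00860023+0.00021053) = 0.97611.
Posterior mean = w·x̄ + (1−w)·μ₀ = 0.97611·216.92 + 0.023894·388.55 = 221.021. Posterior variance = 1/(0.00860023+0.00021053) = 113.498, so SD = 10.654.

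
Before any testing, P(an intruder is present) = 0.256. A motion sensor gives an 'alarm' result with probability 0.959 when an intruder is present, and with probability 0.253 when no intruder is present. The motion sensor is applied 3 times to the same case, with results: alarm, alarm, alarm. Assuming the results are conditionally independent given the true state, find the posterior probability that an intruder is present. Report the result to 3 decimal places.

Posterior P(H) ≈ 0.949

Let H be the event that an intruder is present; start with P(H) = 0.256. P('alarm'|H) = 0.959, P('alarm'|¬H) = 0.253.
Update on result 1 ('alarm'): P(H) ← 0.959·0.2560 / (0.959·0.2560 + 0.253·0.7440) = 0.24550/0.43374 = 0.5660.
Update on result 2 ('alarm'): P(H) ← 0.959·0.5660 / (0.959·0.5660 + 0.253·0.4340) = 0.54281/0.65261 = 0.8318.
Update on result 3 ('alarm'): P(H) ← 0.959·0.8318 / (0.959·0.8318 + 0.253·0.1682) = 0.79766/0.84022 = 0.9493.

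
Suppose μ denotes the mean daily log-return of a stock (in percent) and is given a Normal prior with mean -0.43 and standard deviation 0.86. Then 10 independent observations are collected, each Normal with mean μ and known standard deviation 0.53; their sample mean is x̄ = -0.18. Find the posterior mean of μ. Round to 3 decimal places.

Posterior mean ≈ -0.189

Prior precision 1/τ₀² = 1/0.86² = 1.35208; data precision n/σ² = 10/0.53² = 35.5999.
Posterior precision = 1.35208 + 35.5999 = 36.9519.
Posterior mean = (1.35208·-0.43 + 35.5999·-0.18) / 36.9519 = -0.189.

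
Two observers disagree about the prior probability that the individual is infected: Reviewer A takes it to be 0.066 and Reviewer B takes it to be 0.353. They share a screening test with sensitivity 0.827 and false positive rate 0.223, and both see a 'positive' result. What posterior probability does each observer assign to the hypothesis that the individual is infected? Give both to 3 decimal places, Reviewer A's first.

The likelihood ratio for a 'positive' result is 0.827/0.223 = 3.7085.
Reviewer A: prior odds 0.066/0.934 = 0.070664; posterior odds 0.26206; posterior probability 0.208.
Reviewer B: prior odds 0.353/0.647 = 0.54560; posterior odds 2.0234; posterior probability 0.669.

Reviewer A: 0.208; Reviewer B: 0.669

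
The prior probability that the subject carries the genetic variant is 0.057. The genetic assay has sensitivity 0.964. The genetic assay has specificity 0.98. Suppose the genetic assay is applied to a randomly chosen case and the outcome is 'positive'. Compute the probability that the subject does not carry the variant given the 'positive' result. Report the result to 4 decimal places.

P(¬H | E) ≈ 0.2555

Write H for 'the subject carries the genetic variant'. Prior odds H:¬H = 0.057/0.943 = 0.060445. For the 'positive' outcome, the likelihood ratio is 0.964/0.02 = 48.200.
Posterior odds = 0.060445 × 48.200 = 2.9135, so P(H|E) = 2.9135/(1+2.9135) = 0.7445. Then P(¬H|E) = 1 − 0.7445 = 0.2555.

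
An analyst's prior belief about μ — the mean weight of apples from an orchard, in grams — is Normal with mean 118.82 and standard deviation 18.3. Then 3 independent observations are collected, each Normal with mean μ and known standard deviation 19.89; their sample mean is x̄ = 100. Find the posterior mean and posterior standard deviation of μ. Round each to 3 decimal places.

Posterior mean ≈ 105.317; posterior SD ≈ 9.727

Prior precision 1/τ₀² = 1/18.3² = 0.00298606; data precision n/σ² = 3/19.89² = 0.00758319.
Posterior precision = 0.00298606 + 0.00758319 = 0.0105692, giving posterior SD = 1/√0.0105692 = 9.727.
Posterior mean = (0.00298606·118.82 + 0.00758319·100) / 0.0105692 = 105.317.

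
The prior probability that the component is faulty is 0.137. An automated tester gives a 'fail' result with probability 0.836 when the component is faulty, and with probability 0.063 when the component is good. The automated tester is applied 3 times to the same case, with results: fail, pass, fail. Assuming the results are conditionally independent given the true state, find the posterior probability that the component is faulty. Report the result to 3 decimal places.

With H the event that the component is faulty, the joint likelihood of the observed sequence is P(data|H) = 0.836·0.164·0.836 = 0.11462 and P(data|¬H) = 0.063·0.937·0.063 = 0.0037190.
Bayes: P(H|data) = 0.137·0.11462 / (0.137·0.11462 + 0.863·0.0037190) = 0.015703/0.018912 = 0.8303.

Posterior P(H) ≈ 0.830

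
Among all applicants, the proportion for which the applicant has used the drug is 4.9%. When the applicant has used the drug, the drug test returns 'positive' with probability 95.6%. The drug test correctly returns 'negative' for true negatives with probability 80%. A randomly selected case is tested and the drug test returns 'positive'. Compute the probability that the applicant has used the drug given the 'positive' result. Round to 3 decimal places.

Write H for 'the applicant has used the drug'. Prior odds H:¬H = 0.049/0.951 = 0.051525. For the 'positive' outcome, the likelihood ratio is 0.956/0.2 = 4.7800.
Posterior odds = 0.051525 × 4.7800 = 0.24629, so P(H|E) = 0.24629/(1+0.24629) = 0.198.

P(H | E) ≈ 0.198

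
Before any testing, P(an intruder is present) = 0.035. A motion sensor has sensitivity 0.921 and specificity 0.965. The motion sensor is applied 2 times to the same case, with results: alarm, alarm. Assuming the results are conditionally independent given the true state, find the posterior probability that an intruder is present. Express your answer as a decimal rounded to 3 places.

Posterior P(H) ≈ 0.962

With H the event that an intruder is present, the joint likelihood of the observed sequence is P(data|H) = 0.921·0.921 = 0.84824 and P(data|¬H) = 0.035·0.035 = 0.0012250.
Bayes: P(H|data) = 0.035·0.84824 / (0.035·0.84824 + 0.965·0.0012250) = 0.029688/0.030871 = 0.9617.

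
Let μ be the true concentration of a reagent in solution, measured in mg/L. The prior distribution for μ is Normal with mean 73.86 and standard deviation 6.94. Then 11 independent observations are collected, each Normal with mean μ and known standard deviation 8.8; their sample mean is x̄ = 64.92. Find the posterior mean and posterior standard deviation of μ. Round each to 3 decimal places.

Posterior mean ≈ 66.060; posterior SD ≈ 2.478

With known σ, the Normal prior is conjugate. Weight on the data is w = (n/σ²)/(n/σ² + 1/τ₀²) = 0.142045/(0.142045+0.0207626) = 0.87247.
Posterior mean = w·x̄ + (1−w)·μ₀ = 0.87247·64.92 + 0.12753·73.86 = 66.060. Posterior variance = 1/(0.142045+0.0207626) = 6.14220, so SD = 2.478.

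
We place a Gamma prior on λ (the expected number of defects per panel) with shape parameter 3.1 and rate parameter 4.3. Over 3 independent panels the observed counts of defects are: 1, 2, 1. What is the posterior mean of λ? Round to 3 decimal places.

Posterior mean ≈ 0.973

Total count ∑xᵢ = 4 over n = 3 panels.
Gamma is conjugate to the Poisson likelihood: posterior is Gamma(shape = 3.1+4 = 7.1, rate = 4.3+3 = 7.3).
E[λ | data] = 7.1/7.3 = 0.973.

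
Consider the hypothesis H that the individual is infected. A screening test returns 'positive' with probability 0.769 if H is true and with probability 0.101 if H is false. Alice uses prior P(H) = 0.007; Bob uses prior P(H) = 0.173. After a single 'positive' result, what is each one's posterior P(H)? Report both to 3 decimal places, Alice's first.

P('+'|H) = 0.769, P('+'|¬H) = 0.101.
Alice: numerator 0.769·0.007 = 0.0053830; evidence = 0.0053830+0.101·0.993 = 0.10568; posterior = 0.051.
Bob: numerator 0.769·0.173 = 0.13304; evidence = 0.13304+0.101·0.827 = 0.21656; posterior = 0.614.

Alice: 0.051; Bob: 0.614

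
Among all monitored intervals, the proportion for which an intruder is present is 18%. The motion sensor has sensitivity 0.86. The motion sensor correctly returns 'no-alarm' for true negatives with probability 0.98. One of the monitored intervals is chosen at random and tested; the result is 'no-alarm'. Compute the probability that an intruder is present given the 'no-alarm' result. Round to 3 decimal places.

P(H | E) ≈ 0.030

Let H be the event that an intruder is present. P(H) = 0.18, so P(¬H) = 0.82. With E the 'no-alarm' result, P(E|H) = 0.14 and P(E|¬H) = 0.98.
P(E) = 0.14·0.18 + 0.98·0.82 = 0.025200 + 0.80360 = 0.82880.
By Bayes' theorem, P(H|E) = 0.025200 / 0.82880 = 0.030.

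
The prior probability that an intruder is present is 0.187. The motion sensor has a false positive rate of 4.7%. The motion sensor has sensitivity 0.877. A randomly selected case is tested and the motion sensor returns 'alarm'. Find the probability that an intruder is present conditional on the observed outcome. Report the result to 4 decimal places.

P(H | E) ≈ 0.8110

Write H for 'an intruder is present'. Prior odds H:¬H = 0.187/0.813 = 0.23001. For the 'alarm' outcome, the likelihood ratio is 0.877/0.047 = 18.660.
Posterior odds = 0.23001 × 18.660 = 4.2919, so P(H|E) = 4.2919/(1+4.2919) = 0.8110.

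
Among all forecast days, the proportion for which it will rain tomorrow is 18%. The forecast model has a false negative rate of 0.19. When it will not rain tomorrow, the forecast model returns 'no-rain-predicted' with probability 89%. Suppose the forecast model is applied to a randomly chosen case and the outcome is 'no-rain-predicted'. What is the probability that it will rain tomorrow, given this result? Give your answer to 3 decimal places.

P(H | E) ≈ 0.045

Let H be the event that it will rain tomorrow. P(H) = 0.18, so P(¬H) = 0.82. With E the 'no-rain-predicted' result, P(E|H) = 0.19 and P(E|¬H) = 0.89.
P(E) = 0.19·0.18 + 0.89·0.82 = 0.034200 + 0.72980 = 0.76400.
By Bayes' theorem, P(H|E) = 0.034200 / 0.76400 = 0.045.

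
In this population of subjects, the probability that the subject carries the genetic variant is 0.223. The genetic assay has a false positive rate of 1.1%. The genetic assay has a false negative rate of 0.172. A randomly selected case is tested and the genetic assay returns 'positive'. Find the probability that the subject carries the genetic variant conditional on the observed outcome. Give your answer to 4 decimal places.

P(H | E) ≈ 0.9558

Write H for 'the subject carries the genetic variant'. Prior odds H:¬H = 0.223/0.777 = 0.28700. For the 'positive' outcome, the likelihood ratio is 0.828/0.011 = 75.273.
Posterior odds = 0.28700 × 75.273 = 21.603, so P(H|E) = 21.603/(1+21.603) = 0.9558.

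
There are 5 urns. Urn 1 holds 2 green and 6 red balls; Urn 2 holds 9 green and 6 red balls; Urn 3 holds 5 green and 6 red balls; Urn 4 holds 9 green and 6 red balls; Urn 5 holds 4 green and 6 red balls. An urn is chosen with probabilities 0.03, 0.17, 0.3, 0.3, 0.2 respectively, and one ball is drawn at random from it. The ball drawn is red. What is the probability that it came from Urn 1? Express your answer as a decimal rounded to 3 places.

Posterior probability ≈ 0.046

P(red|Urn 1) = 0.75; P(red|Urn 2) = 0.4; P(red|Urn 3) = 0.5455; P(red|Urn 4) = 0.4; P(red|Urn 5) = 0.6.
Prior × likelihood for each source: 0.03·0.75=0.02250, 0.17·0.4=0.06800, 0.3·0.5455=0.1636, 0.3·0.4=0.1200, 0.2·0.6=0.1200. Summing gives P(red) = 0.49414.
P(Urn 1 | red) = 0.02250 / 0.49414 = 0.046.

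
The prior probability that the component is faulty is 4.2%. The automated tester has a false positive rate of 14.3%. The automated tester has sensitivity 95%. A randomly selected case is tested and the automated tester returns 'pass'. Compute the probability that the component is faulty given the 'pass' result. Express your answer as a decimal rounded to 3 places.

Let H be the event that the component is faulty. P(H) = 0.042, so P(¬H) = 0.958. With E the 'pass' result, P(E|H) = 0.05 and P(E|¬H) = 0.857.
P(E) = 0.05·0.042 + 0.857·0.958 = 0.0021000 + 0.82101 = 0.82311.
By Bayes' theorem, P(H|E) = 0.0021000 / 0.82311 = 0.003.

P(H | E) ≈ 0.003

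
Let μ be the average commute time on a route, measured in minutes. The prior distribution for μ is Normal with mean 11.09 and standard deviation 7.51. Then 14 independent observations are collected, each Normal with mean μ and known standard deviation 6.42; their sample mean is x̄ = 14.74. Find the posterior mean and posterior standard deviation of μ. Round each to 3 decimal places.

Prior precision 1/τ₀² = 1/7.51² = 0.0177305; data precision n/σ² = 14/6.42² = 0.339671.
Posterior precision = 0.0177305 + 0.339671 = 0.357401, giving posterior SD = 1/√0.357401 = 1.673.
Posterior mean = (0.0177305·11.09 + 0.339671·14.74) / 0.357401 = 14.559.

Posterior mean ≈ 14.559; posterior SD ≈ 1.673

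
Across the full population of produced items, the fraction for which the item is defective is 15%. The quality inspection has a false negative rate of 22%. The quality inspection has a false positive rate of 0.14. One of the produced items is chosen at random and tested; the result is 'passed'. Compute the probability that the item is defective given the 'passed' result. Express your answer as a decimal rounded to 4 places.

P(H | E) ≈ 0.0432

Write H for 'the item is defective'. Prior odds H:¬H = 0.15/0.85 = 0.17647. For the 'passed' outcome, the likelihood ratio is 0.22/0.86 = 0.25581.
Posterior odds = 0.17647 × 0.25581 = 0.045144, so P(H|E) = 0.045144/(1+0.045144) = 0.0432.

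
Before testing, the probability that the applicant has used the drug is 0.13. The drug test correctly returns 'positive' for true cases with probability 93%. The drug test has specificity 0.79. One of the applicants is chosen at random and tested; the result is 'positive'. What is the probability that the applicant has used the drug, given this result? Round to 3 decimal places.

Let H be the event that the applicant has used the drug. P(H) = 0.13, so P(¬H) = 0.87. With E the 'positive' result, P(E|H) = 0.93 and P(E|¬H) = 0.21.
P(E) = 0.93·0.13 + 0.21·0.87 = 0.12090 + 0.18270 = 0.30360.
By Bayes' theorem, P(H|E) = 0.12090 / 0.30360 = 0.398.

P(H | E) ≈ 0.398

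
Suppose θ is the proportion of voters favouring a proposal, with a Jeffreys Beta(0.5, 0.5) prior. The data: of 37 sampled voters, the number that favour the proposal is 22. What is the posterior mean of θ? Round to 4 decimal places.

Observing 22 successes and 15 failures updates Beta(0.5, 0.5) by adding the success and failure counts to the two shape parameters: α = 0.5+22 = 22.5, β = 0.5+15 = 15.5.
E[θ | data] = 22.5/(22.5+15.5) = 0.5921.

Posterior mean ≈ 0.5921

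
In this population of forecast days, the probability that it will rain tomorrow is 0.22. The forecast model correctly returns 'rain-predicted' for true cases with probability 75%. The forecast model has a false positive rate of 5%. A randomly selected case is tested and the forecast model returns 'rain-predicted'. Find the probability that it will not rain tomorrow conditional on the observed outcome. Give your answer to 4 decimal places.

P(¬H | E) ≈ 0.1912

Let H be the event that it will rain tomorrow. P(H) = 0.22, so P(¬H) = 0.78. With E the 'rain-predicted' result, P(E|H) = 0.75 and P(E|¬H) = 0.05.
P(E) = 0.75·0.22 + 0.05·0.78 = 0.16500 + 0.039000 = 0.20400.
By Bayes' theorem, P(H|E) = 0.16500 / 0.20400 = 0.8088. Hence P(¬H|E) = 1 − 0.8088 = 0.1912.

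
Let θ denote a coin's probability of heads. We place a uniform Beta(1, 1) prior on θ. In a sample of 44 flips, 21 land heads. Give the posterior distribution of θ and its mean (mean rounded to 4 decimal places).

Posterior: Beta(22, 24); mean ≈ 0.4783

Observing 21 successes and 23 failures updates Beta(1, 1) by adding the success and failure counts to the two shape parameters: α = 1+21 = 22, β = 1+23 = 24.
E[θ | data] = 22/(22+24) = 0.4783.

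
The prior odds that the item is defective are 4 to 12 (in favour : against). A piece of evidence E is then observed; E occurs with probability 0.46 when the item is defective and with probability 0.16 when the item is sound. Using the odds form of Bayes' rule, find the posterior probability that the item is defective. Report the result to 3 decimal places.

Posterior probability ≈ 0.489

Prior odds = 4/12 = 0.33333.
Likelihood ratio for E = 0.46/0.16 = 2.8750.
Posterior odds = prior odds × LR = 0.95833.
Posterior probability = odds/(1+odds) = 0.95833/1.9583 = 0.489.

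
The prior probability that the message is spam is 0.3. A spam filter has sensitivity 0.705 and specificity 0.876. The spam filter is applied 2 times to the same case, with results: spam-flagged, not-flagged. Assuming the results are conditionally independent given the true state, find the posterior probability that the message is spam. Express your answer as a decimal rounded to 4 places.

Posterior P(H) ≈ 0.4507

Let H be the event that the message is spam; start with P(H) = 0.3. P('spam-flagged'|H) = 0.705, P('spam-flagged'|¬H) = 0.124.
Update on result 1 ('spam-flagged'): P(H) ← 0.705·0.3000 / (0.705·0.3000 + 0.124·0.7000) = 0.21150/0.29830 = 0.7090.
Update on result 2 ('not-flagged'): P(H) ← 0.295·0.7090 / (0.295·0.7090 + 0.876·0.2910) = 0.20916/0.46406 = 0.4507.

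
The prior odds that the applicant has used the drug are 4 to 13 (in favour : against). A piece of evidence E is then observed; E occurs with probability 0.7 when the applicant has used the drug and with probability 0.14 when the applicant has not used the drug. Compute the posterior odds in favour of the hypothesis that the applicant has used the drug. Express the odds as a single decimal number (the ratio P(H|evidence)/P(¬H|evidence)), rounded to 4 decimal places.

Prior odds = 4/13 = 0.30769.
Likelihood ratio for E = 0.7/0.14 = 5.0000.
Posterior odds = prior odds × LR = 1.5385.

Posterior odds ≈ 1.5385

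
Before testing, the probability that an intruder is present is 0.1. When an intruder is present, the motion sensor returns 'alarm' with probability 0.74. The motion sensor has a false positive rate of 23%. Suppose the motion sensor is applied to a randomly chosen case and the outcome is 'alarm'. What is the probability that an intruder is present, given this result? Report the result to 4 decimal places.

P(H | E) ≈ 0.2633

Let H be the event that an intruder is present. P(H) = 0.1, so P(¬H) = 0.9. With E the 'alarm' result, P(E|H) = 0.74 and P(E|¬H) = 0.23.
P(E) = 0.74·0.1 + 0.23·0.9 = 0.074000 + 0.20700 = 0.28100.
By Bayes' theorem, P(H|E) = 0.074000 / 0.28100 = 0.2633.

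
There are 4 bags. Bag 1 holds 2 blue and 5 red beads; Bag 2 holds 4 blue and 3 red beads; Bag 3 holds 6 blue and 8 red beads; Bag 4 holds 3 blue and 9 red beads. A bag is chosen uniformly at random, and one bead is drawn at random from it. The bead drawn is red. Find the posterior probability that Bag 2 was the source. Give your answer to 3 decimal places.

Tabulate prior·likelihood by source: [1] prior 0.25, lik 0.7143, product 0.1786; [2] prior 0.25, lik 0.4286, product 0.1071; [3] prior 0.25, lik 0.5714, product 0.1429; [4] prior 0.25, lik 0.75, product 0.1875.
Normalizing constant = 0.61607; the posterior for Bag 2 is its product over the sum, 0.1071/0.61607 = 0.174.

Posterior probability ≈ 0.174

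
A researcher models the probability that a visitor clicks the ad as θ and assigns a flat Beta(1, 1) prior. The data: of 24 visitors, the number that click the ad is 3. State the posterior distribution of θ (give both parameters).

Observing 3 successes and 21 failures updates Beta(1, 1) by adding the success and failure counts to the two shape parameters: α = 1+3 = 4, β = 1+21 = 22.

Posterior: Beta(4, 22)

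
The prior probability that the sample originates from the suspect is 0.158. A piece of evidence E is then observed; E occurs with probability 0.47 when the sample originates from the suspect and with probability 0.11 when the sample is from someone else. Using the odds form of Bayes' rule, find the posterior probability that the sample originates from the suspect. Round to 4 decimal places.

Prior odds = 0.158/(1−0.158) = 0.18765.
Likelihood ratio for E = 0.47/0.11 = 4.2727.
Posterior odds = prior odds × LR = 0.80177.
Posterior probability = odds/(1+odds) = 0.80177/1.8018 = 0.4450.

Posterior probability ≈ 0.4450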